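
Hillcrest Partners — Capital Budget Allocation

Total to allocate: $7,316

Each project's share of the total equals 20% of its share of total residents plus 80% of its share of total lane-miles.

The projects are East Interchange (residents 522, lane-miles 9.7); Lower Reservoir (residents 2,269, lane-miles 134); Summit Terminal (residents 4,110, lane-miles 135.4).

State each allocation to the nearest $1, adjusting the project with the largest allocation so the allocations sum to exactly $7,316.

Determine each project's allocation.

Totals — residents 6,901, lane-miles 279.1.
Blended shares (20% residents + 80% lane-miles): East Interchange 0.0429; Lower Reservoir 0.4499; Summit Terminal 0.5072.
Proportional shares: East Interchange 314.09; Lower Reservoir 3,291.10; Summit Terminal 3,710.81.
Rounded to nearest $1: East Interchange $314; Lower Reservoir $3,291; Summit Terminal $3,711. Sum = $7,316.
Sum already equals the total — no adjustment.

East Interchange: $314 · Lower Reservoir: $3,291 · Summit Terminal: $3,711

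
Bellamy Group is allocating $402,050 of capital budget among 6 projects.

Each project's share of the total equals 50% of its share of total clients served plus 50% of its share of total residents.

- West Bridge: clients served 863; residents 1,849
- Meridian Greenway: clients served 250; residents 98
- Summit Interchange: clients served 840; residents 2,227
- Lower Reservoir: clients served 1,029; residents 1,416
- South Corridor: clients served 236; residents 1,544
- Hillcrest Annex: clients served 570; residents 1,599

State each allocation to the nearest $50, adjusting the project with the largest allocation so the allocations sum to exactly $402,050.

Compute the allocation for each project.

Totals — clients served 3,788, residents 8,733.
Combined weights (50% clients served + 50% residents): West Bridge 0.2198; Meridian Greenway 0.0386; Summit Interchange 0.2384; Lower Reservoir 0.2169; South Corridor 0.1196; Hillcrest Annex 0.1668.
Raw shares: West Bridge 88,360.61; Meridian Greenway 15,523.09; Summit Interchange 95,841.21; Lower Reservoir 87,202.82; South Corridor 48,065.61; Hillcrest Annex 67,056.67.
After rounding ($50): West Bridge $88,350; Meridian Greenway $15,500; Summit Interchange $95,850; Lower Reservoir $87,200; South Corridor $48,050; Hillcrest Annex $67,050. Sum = $402,000.
Difference $402,050 − $402,000 = +$50 applied to largest allocation (Summit Interchange): Summit Interchange becomes $95,900.

West Bridge: $88,350 · Meridian Greenway: $15,500 · Summit Interchange: $95,900 · Lower Reservoir: $87,200 · South Corridor: $48,050 · Hillcrest Annex: $67,050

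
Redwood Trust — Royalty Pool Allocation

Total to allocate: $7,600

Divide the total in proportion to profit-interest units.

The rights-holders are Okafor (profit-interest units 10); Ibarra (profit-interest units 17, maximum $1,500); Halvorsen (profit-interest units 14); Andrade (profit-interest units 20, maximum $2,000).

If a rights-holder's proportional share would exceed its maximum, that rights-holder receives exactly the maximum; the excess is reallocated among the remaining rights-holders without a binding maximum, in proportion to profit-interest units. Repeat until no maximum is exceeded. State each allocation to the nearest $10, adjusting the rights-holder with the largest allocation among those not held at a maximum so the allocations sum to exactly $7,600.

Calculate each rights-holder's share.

Total profit-interest units = 61.
Unconstrained shares: Okafor 1,245.90; Ibarra 2,118.03; Halvorsen 1,744.26; Andrade 2,491.80.
Held at cap: Ibarra ($1,500), Andrade ($2,000); residual $4,100 reallocated over remaining profit-interest units 24.
Redistributed shares: Okafor 1,708.33 → $1,710; Halvorsen 2,391.67 → $2,390.

Okafor: $1,710 · Ibarra: $1,500 · Halvorsen: $2,390 · Andrade: $2,000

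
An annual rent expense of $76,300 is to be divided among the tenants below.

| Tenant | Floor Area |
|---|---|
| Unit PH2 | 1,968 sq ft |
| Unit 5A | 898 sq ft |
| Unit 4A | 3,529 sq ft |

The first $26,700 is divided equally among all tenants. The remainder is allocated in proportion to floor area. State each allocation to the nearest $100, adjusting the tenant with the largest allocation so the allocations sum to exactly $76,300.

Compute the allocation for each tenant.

Unit PH2: $24,200 | Unit 5A: $15,900 | Unit 4A: $36,200

$26,700 shared equally gives $8,900 per tenant.
Remainder $49,600 by floor area (total 6,395): Unit PH2 15,263.92 → $15,300; Unit 5A 6,964.94 → $7,000; Unit 4A 27,371.13 → $27,400.
Rounding difference −$100 on remainder applied to Unit 4A.
Totals: Unit PH2 $8,900 + $15,300 = $24,200; Unit 5A $8,900 + $7,000 = $15,900; Unit 4A $8,900 + $27,300 = $36,200.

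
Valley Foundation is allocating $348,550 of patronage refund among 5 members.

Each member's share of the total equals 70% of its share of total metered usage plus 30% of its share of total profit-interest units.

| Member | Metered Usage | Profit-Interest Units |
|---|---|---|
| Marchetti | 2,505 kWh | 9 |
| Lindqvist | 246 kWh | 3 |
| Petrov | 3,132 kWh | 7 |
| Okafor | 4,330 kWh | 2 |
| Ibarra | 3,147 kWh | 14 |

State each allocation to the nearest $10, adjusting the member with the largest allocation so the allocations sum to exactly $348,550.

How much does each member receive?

Marchetti: $72,640 · Lindqvist: $13,460 · Petrov: $78,110 · Okafor: $85,050 · Ibarra: $99,290

Totals — metered usage 13,360, profit-interest units 35.
Composite weights (70% metered usage + 30% profit-interest units): Marchetti 0.2084; Lindqvist 0.0386; Petrov 0.2241; Okafor 0.2440; Ibarra 0.2849.
Proportional shares: Marchetti 72,635.33; Lindqvist 13,455.25; Petrov 78,110.68; Okafor 85,051.12; Ibarra 99,297.62.
At nearest $10: Marchetti $72,640; Lindqvist $13,460; Petrov $78,110; Okafor $85,050; Ibarra $99,300. Sum = $348,560.
Difference $348,550 − $348,560 = −$10 applied to largest allocation (Ibarra): Ibarra becomes $99,290.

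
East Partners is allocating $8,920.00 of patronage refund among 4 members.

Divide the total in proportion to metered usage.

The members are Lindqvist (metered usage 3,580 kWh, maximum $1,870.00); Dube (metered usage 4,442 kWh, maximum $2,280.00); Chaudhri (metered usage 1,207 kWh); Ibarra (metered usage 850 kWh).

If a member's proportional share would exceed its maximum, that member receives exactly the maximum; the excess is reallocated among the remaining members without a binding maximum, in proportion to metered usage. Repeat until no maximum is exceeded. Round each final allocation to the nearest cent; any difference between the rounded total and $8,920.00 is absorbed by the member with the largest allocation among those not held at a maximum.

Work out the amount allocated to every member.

Sum of metered usage: 10,079.
Proportional shares (ignoring caps): Lindqvist 3,168.3302; Dube 3,931.2075; Chaudhri 1,068.2052; Ibarra 752.2572.
Held at cap: Lindqvist ($1,870.00), Dube ($2,280.00); balance $4,770.00 reallocated over remaining metered usage 2,057.
Shares after redistribution: Chaudhri 2,798.9256 → $2,798.93; Ibarra 1,971.0744 → $1,971.07.

Lindqvist: $1,870.00 | Dube: $2,280.00 | Chaudhri: $2,798.93 | Ibarra: $1,971.07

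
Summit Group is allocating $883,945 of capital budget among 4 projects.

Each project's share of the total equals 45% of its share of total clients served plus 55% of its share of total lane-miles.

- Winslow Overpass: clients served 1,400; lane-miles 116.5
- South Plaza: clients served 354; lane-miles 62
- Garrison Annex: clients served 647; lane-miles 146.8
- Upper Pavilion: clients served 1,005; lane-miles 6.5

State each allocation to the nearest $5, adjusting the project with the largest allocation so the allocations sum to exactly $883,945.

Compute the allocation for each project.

Winslow Overpass: $334,200; South Plaza: $132,190; Garrison Annex: $290,660; Upper Pavilion: $126,895

Totals — clients served 3,406, lane-miles 331.8.
Composite weights (45% clients served + 55% lane-miles): Winslow Overpass 0.3781; South Plaza 0.1495; Garrison Annex 0.3288; Upper Pavilion 0.1436.
Pro-rata amounts: Winslow Overpass 334,202.83; South Plaza 132,187.93; Garrison Annex 290,659.56; Upper Pavilion 126,894.68.
Rounded to nearest $5: Winslow Overpass $334,205; South Plaza $132,190; Garrison Annex $290,660; Upper Pavilion $126,895. Sum = $883,950.
Difference $883,945 − $883,950 = −$5 applied to largest allocation (Winslow Overpass): Winslow Overpass becomes $334,200.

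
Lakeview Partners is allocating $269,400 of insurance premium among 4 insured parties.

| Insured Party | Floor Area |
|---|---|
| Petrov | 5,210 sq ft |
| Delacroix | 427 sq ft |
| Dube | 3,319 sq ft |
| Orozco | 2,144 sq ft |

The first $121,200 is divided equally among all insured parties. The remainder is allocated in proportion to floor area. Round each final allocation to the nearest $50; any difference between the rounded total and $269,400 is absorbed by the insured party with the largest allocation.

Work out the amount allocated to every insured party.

Petrov: $99,850 · Delacroix: $36,000 · Dube: $74,600 · Orozco: $58,950

First tranche $121,200 split equally: $30,300 each.
Remainder $148,200 by floor area (total 11,100): Petrov 69,560.54 → $69,550; Delacroix 5,701.03 → $5,700; Dube 44,313.14 → $44,300; Orozco 28,625.30 → $28,650.
Totals: Petrov $30,300 + $69,550 = $99,850; Delacroix $30,300 + $5,700 = $36,000; Dube $30,300 + $44,300 = $74,600; Orozco $30,300 + $28,650 = $58,950.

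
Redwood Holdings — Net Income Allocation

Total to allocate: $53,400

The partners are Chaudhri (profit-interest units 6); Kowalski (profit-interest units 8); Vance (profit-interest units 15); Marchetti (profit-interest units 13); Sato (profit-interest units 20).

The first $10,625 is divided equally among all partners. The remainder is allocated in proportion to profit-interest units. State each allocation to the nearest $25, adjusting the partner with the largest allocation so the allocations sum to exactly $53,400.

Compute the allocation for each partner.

First tranche $10,625 split equally: $2,125 each.
Remainder $42,775 by profit-interest units (total 62): Chaudhri 4,139.52 → $4,150; Kowalski 5,519.35 → $5,525; Vance 10,348.79 → $10,350; Marchetti 8,968.95 → $8,975; Sato 13,798.39 → $13,800.
Rounding difference −$25 on remainder applied to Sato.
Totals: Chaudhri $2,125 + $4,150 = $6,275; Kowalski $2,125 + $5,525 = $7,650; Vance $2,125 + $10,350 = $12,475; Marchetti $2,125 + $8,975 = $11,100; Sato $2,125 + $13,775 = $15,900.

Chaudhri: $6,275 · Kowalski: $7,650 · Vance: $12,475 · Marchetti: $11,100 · Sato: $15,900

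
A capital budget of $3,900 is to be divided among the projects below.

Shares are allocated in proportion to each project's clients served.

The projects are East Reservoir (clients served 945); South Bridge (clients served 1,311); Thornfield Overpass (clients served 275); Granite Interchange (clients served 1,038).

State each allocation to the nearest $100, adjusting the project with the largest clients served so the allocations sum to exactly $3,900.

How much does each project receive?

East Reservoir: $1,000; South Bridge: $1,500; Thornfield Overpass: $300; Granite Interchange: $1,100

Clients served total: 3,569.
Raw shares: East Reservoir 945/3,569 × $3,900 = 1,032.64; South Bridge 1,311/3,569 × $3,900 = 1,432.59; Thornfield Overpass 275/3,569 × $3,900 = 300.50; Granite Interchange 1,038/3,569 × $3,900 = 1,134.27.
At nearest $100: East Reservoir $1,000; South Bridge $1,400; Thornfield Overpass $300; Granite Interchange $1,100. Sum = $3,800.
Difference $3,900 − $3,800 = +$100 applied to largest clients served (South Bridge): South Bridge becomes $1,500.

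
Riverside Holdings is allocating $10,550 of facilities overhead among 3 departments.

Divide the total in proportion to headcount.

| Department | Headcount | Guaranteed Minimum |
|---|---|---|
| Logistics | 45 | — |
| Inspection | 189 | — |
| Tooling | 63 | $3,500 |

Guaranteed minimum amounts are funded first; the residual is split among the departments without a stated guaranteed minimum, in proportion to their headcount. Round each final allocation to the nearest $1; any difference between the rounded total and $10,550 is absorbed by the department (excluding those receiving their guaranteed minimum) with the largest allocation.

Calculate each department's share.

Logistics: $1,356 · Inspection: $5,694 · Tooling: $3,500

Minimums first: Tooling $3,500. Balance $7,050.
Balance split over remaining headcount 234: Logistics 1,355.77 → $1,356; Inspection 5,694.23 → $5,694.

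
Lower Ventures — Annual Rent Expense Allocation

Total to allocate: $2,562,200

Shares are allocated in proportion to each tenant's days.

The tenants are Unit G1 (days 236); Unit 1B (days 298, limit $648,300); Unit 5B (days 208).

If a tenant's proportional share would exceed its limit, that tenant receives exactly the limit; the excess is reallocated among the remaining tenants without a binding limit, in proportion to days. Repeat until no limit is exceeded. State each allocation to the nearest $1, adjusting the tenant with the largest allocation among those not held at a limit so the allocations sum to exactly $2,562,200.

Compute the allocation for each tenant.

Unit G1: $1,017,298 | Unit 1B: $648,300 | Unit 5B: $896,602

Combined days = 742.
Pro-rata shares before constraints: Unit G1 814,931.54; Unit 1B 1,029,023.72; Unit 5B 718,244.74.
Held at cap: Unit 1B ($648,300); residual $1,913,900 reallocated over remaining days 444.
Shares after redistribution: Unit G1 1,017,298.20 → $1,017,298; Unit 5B 896,601.80 → $896,602.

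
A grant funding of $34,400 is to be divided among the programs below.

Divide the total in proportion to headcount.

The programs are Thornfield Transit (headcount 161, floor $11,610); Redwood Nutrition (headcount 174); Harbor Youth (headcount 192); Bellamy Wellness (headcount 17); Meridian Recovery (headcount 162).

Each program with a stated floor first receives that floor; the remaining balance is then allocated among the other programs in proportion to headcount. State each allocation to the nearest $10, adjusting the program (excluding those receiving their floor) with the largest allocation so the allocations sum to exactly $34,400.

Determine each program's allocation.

Thornfield Transit: $11,610 · Redwood Nutrition: $7,280 · Harbor Youth: $8,030 · Bellamy Wellness: $710 · Meridian Recovery: $6,770

Guaranteed amounts: Thornfield Transit $11,610. Residual $22,790.
Residual split over remaining headcount 545: Redwood Nutrition 7,276.07 → $7,280; Harbor Youth 8,028.77 → $8,030; Bellamy Wellness 710.88 → $710; Meridian Recovery 6,774.28 → $6,770.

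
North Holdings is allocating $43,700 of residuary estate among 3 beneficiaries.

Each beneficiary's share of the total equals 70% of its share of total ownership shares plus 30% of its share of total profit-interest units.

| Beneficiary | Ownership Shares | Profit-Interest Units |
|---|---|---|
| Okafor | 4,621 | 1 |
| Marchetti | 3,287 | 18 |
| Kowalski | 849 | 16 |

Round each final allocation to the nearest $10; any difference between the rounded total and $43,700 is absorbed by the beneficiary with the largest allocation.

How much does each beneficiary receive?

Ownership shares total 8,757; profit-interest units total 35.
Composite weights (70% ownership shares + 30% profit-interest units): Okafor 0.3780; Marchetti 0.4170; Kowalski 0.2050.
Pro-rata amounts: Okafor 16,516.67; Marchetti 18,224.45; Kowalski 8,958.87.
Rounded to nearest $10: Okafor $16,520; Marchetti $18,220; Kowalski $8,960. Sum = $43,700.
Rounded total matches; no reconciliation needed.

Okafor: $16,520 | Marchetti: $18,220 | Kowalski: $8,960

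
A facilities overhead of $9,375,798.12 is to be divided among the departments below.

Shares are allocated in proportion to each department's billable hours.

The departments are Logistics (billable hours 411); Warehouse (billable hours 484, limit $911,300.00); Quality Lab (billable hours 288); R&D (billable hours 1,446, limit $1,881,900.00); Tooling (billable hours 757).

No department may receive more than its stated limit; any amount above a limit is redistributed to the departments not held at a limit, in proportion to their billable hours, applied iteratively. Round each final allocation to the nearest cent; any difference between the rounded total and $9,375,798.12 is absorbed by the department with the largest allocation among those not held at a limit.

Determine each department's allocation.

Total billable hours = 3,386.
Unconstrained shares: Logistics 1,138,054.6448; Warehouse 1,340,190.8713; Quality Lab 797,468.9482; R&D 4,003,958.6774; Tooling 2,096,124.9784.
Capped: Warehouse ($911,300.00), R&D ($1,881,900.00); balance $6,582,598.12 reallocated over remaining billable hours 1,456.
Redistributed shares: Logistics 1,858,137.2440 → $1,858,137.24; Quality Lab 1,302,052.3754 → $1,302,052.38; Tooling 3,422,408.5006 → $3,422,408.50.

Logistics: $1,858,137.24; Warehouse: $911,300.00; Quality Lab: $1,302,052.38; R&D: $1,881,900.00; Tooling: $3,422,408.50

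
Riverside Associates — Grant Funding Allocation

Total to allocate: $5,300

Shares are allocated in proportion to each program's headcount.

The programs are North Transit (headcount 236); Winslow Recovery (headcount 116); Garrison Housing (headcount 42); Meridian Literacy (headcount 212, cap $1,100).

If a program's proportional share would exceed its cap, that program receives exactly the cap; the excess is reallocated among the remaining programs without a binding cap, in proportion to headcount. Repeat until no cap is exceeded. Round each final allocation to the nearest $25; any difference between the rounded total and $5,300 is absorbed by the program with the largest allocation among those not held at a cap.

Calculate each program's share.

North Transit: $2,525 | Winslow Recovery: $1,225 | Garrison Housing: $450 | Meridian Literacy: $1,100

Combined headcount = 606.
Unconstrained shares: North Transit 2,064.03; Winslow Recovery 1,014.52; Garrison Housing 367.33; Meridian Literacy 1,854.13.
Cap binds for Meridian Literacy ($1,100); remaining pool $4,200 reallocated over remaining headcount 394.
Shares after redistribution: North Transit 2,515.74 → $2,525; Winslow Recovery 1,236.55 → $1,225; Garrison Housing 447.72 → $450.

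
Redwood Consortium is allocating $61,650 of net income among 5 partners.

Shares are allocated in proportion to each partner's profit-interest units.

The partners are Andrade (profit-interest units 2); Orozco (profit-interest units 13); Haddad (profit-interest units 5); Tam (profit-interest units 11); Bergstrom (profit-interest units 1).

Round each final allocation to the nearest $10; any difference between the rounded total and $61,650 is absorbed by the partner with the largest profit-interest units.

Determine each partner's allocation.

Andrade: $3,850 · Orozco: $25,050 · Haddad: $9,630 · Tam: $21,190 · Bergstrom: $1,930

Total profit-interest units = 2 + 13 + 5 + 11 + 1 = 32.
Proportional shares: Andrade 3,853.12; Orozco 25,045.31; Haddad 9,632.81; Tam 21,192.19; Bergstrom 1,926.56.
Rounded to nearest $10: Andrade $3,850; Orozco $25,050; Haddad $9,630; Tam $21,190; Bergstrom $1,930. Sum = $61,650.
Sum already equals the total — no adjustment.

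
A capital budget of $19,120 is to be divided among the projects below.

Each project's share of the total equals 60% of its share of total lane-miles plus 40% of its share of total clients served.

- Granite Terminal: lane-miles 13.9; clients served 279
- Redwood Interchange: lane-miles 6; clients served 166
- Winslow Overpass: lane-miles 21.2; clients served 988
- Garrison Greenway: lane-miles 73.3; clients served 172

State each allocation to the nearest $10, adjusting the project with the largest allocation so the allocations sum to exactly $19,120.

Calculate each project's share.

Granite Terminal: $2,720; Redwood Interchange: $1,390; Winslow Overpass: $6,830; Garrison Greenway: $8,180

Totals — lane-miles 114.4, clients served 1,605.
Blended shares (60% lane-miles + 40% clients served): Granite Terminal 0.1424; Redwood Interchange 0.0728; Winslow Overpass 0.3574; Garrison Greenway 0.4273.
Raw shares: Granite Terminal 2,723.35; Redwood Interchange 1,392.69; Winslow Overpass 6,833.86; Garrison Greenway 8,170.10.
Rounded to nearest $10: Granite Terminal $2,720; Redwood Interchange $1,390; Winslow Overpass $6,830; Garrison Greenway $8,170. Sum = $19,110.
Difference $19,120 − $19,110 = +$10 applied to largest allocation (Garrison Greenway): Garrison Greenway becomes $8,180.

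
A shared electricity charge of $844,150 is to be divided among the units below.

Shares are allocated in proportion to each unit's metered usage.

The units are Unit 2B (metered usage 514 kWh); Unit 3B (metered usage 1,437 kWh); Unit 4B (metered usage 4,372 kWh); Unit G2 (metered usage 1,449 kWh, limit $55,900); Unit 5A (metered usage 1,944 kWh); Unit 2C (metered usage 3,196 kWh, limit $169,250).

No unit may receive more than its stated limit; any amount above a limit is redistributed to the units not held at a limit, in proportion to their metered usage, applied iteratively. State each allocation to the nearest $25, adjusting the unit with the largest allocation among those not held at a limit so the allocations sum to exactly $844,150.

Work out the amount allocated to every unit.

Sum of metered usage: 12,912.
Pro-rata shares before constraints: Unit 2B 33,603.86; Unit 3B 93,946.99; Unit 4B 285,828.98; Unit G2 94,731.52; Unit 5A 127,093.22; Unit 2C 208,945.43.
Cap binds for Unit G2 ($55,900), Unit 2C ($169,250); residual $619,000 reallocated over remaining metered usage 8,267.
Remaining shares: Unit 2B 38,486.27 → $38,475; Unit 3B 107,596.83 → $107,600; Unit 4B 327,357.93 → $327,350; Unit 5A 145,558.97 → $145,550.
Rounding difference +$25 applied to Unit 4B → $327,375.

Unit 2B: $38,475; Unit 3B: $107,600; Unit 4B: $327,375; Unit G2: $55,900; Unit 5A: $145,550; Unit 2C: $169,250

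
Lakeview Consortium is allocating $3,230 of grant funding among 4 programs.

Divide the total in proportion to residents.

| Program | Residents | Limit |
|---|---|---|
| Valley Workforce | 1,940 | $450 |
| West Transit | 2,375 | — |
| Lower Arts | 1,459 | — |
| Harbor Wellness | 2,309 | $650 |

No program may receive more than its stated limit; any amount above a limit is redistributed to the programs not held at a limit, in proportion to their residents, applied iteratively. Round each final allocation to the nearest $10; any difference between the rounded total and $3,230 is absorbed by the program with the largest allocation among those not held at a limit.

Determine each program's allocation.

Valley Workforce: $450 | West Transit: $1,320 | Lower Arts: $810 | Harbor Wellness: $650

Combined residents = 8,083.
Pro-rata shares before constraints: Valley Workforce 775.23; West Transit 949.06; Lower Arts 583.02; Harbor Wellness 922.69.
Held at cap: Valley Workforce ($450), Harbor Wellness ($650); remaining pool $2,130 reallocated over remaining residents 3,834.
Redistributed shares: West Transit 1,319.44 → $1,320; Lower Arts 810.56 → $810.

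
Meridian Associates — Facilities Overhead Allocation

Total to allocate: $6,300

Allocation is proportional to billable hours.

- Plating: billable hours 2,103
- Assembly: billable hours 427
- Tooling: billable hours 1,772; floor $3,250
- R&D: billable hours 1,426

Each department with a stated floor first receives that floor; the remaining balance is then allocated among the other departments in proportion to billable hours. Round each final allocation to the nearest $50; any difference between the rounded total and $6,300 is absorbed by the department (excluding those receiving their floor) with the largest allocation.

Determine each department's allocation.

Minimums first: Tooling $3,250. Remaining pool $3,050.
Remaining pool split over remaining billable hours 3,956: Plating 1,621.37 → $1,600; Assembly 329.21 → $350; R&D 1,099.42 → $1,100.

Plating: $1,600 | Assembly: $350 | Tooling: $3,250 | R&D: $1,100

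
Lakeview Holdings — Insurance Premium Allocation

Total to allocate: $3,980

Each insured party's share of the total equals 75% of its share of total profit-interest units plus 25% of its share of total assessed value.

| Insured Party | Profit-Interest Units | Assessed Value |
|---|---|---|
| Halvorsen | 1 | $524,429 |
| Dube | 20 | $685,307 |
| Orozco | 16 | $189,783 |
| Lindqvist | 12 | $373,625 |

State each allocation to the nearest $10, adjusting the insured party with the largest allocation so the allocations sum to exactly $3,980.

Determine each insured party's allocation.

Totals — profit-interest units 49, assessed value 1,773,144.
Composite weights (75% profit-interest units + 25% assessed value): Halvorsen 0.0892; Dube 0.4027; Orozco 0.2717; Lindqvist 0.2364.
Pro-rata amounts: Halvorsen 355.20; Dube 1,602.93; Orozco 1,081.19; Lindqvist 940.68.
At nearest $10: Halvorsen $360; Dube $1,600; Orozco $1,080; Lindqvist $940. Sum = $3,980.
Rounded total matches; no reconciliation needed.

Halvorsen: $360 | Dube: $1,600 | Orozco: $1,080 | Lindqvist: $940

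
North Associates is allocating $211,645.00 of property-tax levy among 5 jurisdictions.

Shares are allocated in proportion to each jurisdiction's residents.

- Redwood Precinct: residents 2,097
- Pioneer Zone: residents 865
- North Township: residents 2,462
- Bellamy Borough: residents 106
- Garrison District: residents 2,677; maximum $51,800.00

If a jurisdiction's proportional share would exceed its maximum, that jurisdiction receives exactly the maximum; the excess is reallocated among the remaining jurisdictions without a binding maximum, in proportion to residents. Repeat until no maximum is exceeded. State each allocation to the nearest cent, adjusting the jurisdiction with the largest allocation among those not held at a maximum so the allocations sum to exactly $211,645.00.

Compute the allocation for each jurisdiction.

Redwood Precinct: $60,613.92 · Pioneer Zone: $25,002.88 · North Township: $71,164.26 · Bellamy Borough: $3,063.94 · Garrison District: $51,800.00

Residents total: 8,207.
Pro-rata shares before constraints: Redwood Precinct 54,078.1729; Pioneer Zone 22,306.9240; North Township 63,490.9212; Bellamy Borough 2,733.5652; Garrison District 69,035.4167.
Capped: Garrison District ($51,800.00); balance $159,845.00 reallocated over remaining residents 5,530.
Redistributed shares: Redwood Precinct 60,613.9177 → $60,613.92; Pioneer Zone 25,002.8797 → $25,002.88; North Township 71,164.2658 → $71,164.27; Bellamy Borough 3,063.9367 → $3,063.94.
Rounding difference −$0.01 applied to North Township → $71,164.26.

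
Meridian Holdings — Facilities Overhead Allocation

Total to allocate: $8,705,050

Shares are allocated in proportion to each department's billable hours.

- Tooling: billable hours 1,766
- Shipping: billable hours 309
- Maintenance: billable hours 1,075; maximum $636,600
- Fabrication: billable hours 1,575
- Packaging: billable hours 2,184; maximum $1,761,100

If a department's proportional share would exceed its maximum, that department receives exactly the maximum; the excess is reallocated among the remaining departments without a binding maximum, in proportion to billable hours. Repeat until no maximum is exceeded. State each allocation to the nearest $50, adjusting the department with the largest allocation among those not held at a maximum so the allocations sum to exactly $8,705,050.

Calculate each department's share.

Tooling: $3,051,750; Shipping: $533,950; Maintenance: $636,600; Fabrication: $2,721,650; Packaging: $1,761,100

Combined billable hours = 6,909.
Pro-rata shares before constraints: Tooling 2,225,085.87; Shipping 389,327.03; Maintenance 1,354,454.88; Fabrication 1,984,433.89; Packaging 2,751,748.33.
Cap binds for Maintenance ($636,600), Packaging ($1,761,100); residual $6,307,350 reallocated over remaining billable hours 3,650.
Shares after redistribution: Tooling 3,051,720.58 → $3,051,700; Shipping 533,964.70 → $533,950; Fabrication 2,721,664.73 → $2,721,650.
Rounding difference +$50 applied to Tooling → $3,051,750.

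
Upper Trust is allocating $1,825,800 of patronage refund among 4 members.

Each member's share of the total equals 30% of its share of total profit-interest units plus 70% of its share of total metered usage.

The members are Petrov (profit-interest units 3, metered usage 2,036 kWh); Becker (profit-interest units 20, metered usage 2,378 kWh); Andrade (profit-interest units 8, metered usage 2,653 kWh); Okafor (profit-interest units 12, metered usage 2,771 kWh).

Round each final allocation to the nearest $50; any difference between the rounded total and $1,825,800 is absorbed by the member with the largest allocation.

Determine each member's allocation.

Totals — profit-interest units 43, metered usage 9,838.
Blended shares (30% profit-interest units + 70% metered usage): Petrov 0.1658; Becker 0.3087; Andrade 0.2446; Okafor 0.2809.
Proportional shares: Petrov 302,712.30; Becker 563,690.08; Andrade 446,557.81; Okafor 512,839.81.
At nearest $50: Petrov $302,700; Becker $563,700; Andrade $446,550; Okafor $512,850. Sum = $1,825,800.
Rounded total matches; no reconciliation needed.

Petrov: $302,700 · Becker: $563,700 · Andrade: $446,550 · Okafor: $512,850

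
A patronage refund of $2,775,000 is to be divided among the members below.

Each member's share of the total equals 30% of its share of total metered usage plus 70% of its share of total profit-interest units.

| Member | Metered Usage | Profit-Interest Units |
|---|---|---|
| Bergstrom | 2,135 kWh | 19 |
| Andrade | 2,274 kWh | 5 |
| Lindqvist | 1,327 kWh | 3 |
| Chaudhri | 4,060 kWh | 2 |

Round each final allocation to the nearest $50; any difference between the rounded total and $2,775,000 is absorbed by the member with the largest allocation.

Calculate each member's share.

Metered usage total 9,796; profit-interest units total 29.
Composite weights (30% metered usage + 70% profit-interest units): Bergstrom 0.5240; Andrade 0.1903; Lindqvist 0.1131; Chaudhri 0.1726.
Raw shares: Bergstrom 1,454,112.54; Andrade 528,166.65; Lindqvist 313,721.60; Chaudhri 478,999.20.
Rounded to nearest $50: Bergstrom $1,454,100; Andrade $528,150; Lindqvist $313,700; Chaudhri $479,000. Sum = $2,774,950.
Difference $2,775,000 − $2,774,950 = +$50 applied to largest allocation (Bergstrom): Bergstrom becomes $1,454,150.

Bergstrom: $1,454,150; Andrade: $528,150; Lindqvist: $313,700; Chaudhri: $479,000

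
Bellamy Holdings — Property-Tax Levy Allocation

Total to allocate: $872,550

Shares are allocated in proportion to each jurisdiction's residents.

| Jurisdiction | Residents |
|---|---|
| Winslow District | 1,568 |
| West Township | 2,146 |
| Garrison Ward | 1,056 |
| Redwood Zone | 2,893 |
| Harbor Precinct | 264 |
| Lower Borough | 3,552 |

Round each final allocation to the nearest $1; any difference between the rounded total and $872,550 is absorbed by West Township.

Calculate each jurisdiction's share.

Total residents = 11,479.
Proportional shares: Winslow District 1,568/11,479 × $872,550 = 119,187.94; West Township 2,146/11,479 × $872,550 = 163,123.29; Garrison Ward 1,056/11,479 × $872,550 = 80,269.43; Redwood Zone 2,893/11,479 × $872,550 = 219,904.80; Harbor Precinct 264/11,479 × $872,550 = 20,067.36; Lower Borough 3,552/11,479 × $872,550 = 269,997.18.
After rounding ($1): Winslow District $119,188; West Township $163,123; Garrison Ward $80,269; Redwood Zone $219,905; Harbor Precinct $20,067; Lower Borough $269,997. Sum = $872,549.
Difference $872,550 − $872,549 = +$1 applied to West Township: West Township becomes $163,124.

Winslow District: $119,188; West Township: $163,124; Garrison Ward: $80,269; Redwood Zone: $219,905; Harbor Precinct: $20,067; Lower Borough: $269,997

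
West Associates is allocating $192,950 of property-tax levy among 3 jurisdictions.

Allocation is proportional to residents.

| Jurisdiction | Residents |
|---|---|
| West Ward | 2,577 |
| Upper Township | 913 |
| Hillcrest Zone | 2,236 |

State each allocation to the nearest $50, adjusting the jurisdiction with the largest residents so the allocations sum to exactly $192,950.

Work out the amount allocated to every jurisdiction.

West Ward: $86,850 · Upper Township: $30,750 · Hillcrest Zone: $75,350

Total residents = 2,577 + 913 + 2,236 = 5,726.
Raw shares: West Ward 86,837.61; Upper Township 30,765.52; Hillcrest Zone 75,346.87.
After rounding ($50): West Ward $86,850; Upper Township $30,750; Hillcrest Zone $75,350. Sum = $192,950.
No rounding difference to absorb.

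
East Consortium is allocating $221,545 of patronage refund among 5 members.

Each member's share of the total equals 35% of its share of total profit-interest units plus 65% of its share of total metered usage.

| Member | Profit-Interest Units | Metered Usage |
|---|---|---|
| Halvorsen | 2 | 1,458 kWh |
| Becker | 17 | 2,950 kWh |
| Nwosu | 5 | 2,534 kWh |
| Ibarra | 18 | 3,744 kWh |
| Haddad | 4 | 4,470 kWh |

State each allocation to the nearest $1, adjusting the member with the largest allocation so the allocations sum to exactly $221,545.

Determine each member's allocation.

Profit-interest units total 46; metered usage total 15,156.
Blended shares (35% profit-interest units + 65% metered usage): Halvorsen 0.0777; Becker 0.2559; Nwosu 0.1467; Ibarra 0.2975; Haddad 0.2221.
Raw shares: Halvorsen 17,224.48; Becker 56,685.69; Nwosu 32,505.06; Ibarra 65,915.53; Haddad 49,214.24.
At nearest $1: Halvorsen $17,224; Becker $56,686; Nwosu $32,505; Ibarra $65,916; Haddad $49,214. Sum = $221,545.
No rounding difference to absorb.

Halvorsen: $17,224; Becker: $56,686; Nwosu: $32,505; Ibarra: $65,916; Haddad: $49,214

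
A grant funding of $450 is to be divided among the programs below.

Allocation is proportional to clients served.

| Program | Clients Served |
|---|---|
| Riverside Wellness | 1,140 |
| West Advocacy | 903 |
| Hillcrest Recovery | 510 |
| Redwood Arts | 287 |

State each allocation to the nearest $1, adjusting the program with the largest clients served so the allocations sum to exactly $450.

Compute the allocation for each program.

Riverside Wellness: $181; West Advocacy: $143; Hillcrest Recovery: $81; Redwood Arts: $45

Sum of clients served: 1,140 + 903 + 510 + 287 = 2,840.
Raw shares: Riverside Wellness 180.63; West Advocacy 143.08; Hillcrest Recovery 80.81; Redwood Arts 45.48.
At nearest $1: Riverside Wellness $181; West Advocacy $143; Hillcrest Recovery $81; Redwood Arts $45. Sum = $450.
Sum already equals the total — no adjustment.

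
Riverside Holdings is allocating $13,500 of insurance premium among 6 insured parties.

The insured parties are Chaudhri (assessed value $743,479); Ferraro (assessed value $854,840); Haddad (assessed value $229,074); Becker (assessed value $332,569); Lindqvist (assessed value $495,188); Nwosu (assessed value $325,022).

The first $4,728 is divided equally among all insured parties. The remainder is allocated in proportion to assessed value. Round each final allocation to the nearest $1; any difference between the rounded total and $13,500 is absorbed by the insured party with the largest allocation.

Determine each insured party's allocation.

Chaudhri: $2,976 | Ferraro: $3,304 | Haddad: $1,462 | Becker: $1,767 | Lindqvist: $2,246 | Nwosu: $1,745

Equal tier: $4,728 ÷ 6 = $788 apiece.
Remainder $8,772 by assessed value (total 2,980,172): Chaudhri 2,188.40 → $2,188; Ferraro 2,516.18 → $2,516; Haddad 674.27 → $674; Becker 978.90 → $979; Lindqvist 1,457.56 → $1,458; Nwosu 956.69 → $957.
Totals: Chaudhri $788 + $2,188 = $2,976; Ferraro $788 + $2,516 = $3,304; Haddad $788 + $674 = $1,462; Becker $788 + $979 = $1,767; Lindqvist $788 + $1,458 = $2,246; Nwosu $788 + $957 = $1,745.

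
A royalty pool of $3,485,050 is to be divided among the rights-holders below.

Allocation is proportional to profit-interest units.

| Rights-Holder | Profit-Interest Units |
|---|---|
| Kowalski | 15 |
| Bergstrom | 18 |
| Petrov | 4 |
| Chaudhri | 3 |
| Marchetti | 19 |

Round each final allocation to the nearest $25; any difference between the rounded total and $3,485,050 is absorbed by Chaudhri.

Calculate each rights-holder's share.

Combined profit-interest units = 59.
Pro-rata amounts: Kowalski 15/59 × $3,485,050 = 886,029.66; Bergstrom 18/59 × $3,485,050 = 1,063,235.59; Petrov 4/59 × $3,485,050 = 236,274.58; Chaudhri 3/59 × $3,485,050 = 177,205.93; Marchetti 19/59 × $3,485,050 = 1,122,304.24.
After rounding ($25): Kowalski $886,025; Bergstrom $1,063,225; Petrov $236,275; Chaudhri $177,200; Marchetti $1,122,300. Sum = $3,485,025.
Difference $3,485,050 − $3,485,025 = +$25 applied to Chaudhri: Chaudhri becomes $177,225.

Kowalski: $886,025; Bergstrom: $1,063,225; Petrov: $236,275; Chaudhri: $177,225; Marchetti: $1,122,300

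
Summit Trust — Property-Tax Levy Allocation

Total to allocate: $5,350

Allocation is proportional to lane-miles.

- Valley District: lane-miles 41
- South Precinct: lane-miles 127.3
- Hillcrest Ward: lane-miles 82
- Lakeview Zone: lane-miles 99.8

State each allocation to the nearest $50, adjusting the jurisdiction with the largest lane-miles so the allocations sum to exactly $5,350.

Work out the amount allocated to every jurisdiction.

Valley District: $650 · South Precinct: $1,900 · Hillcrest Ward: $1,250 · Lakeview Zone: $1,550

Lane-miles total: 350.1.
Proportional shares: Valley District 41/350.1 × $5,350 = 626.54; South Precinct 127.3/350.1 × $5,350 = 1,945.32; Hillcrest Ward 82/350.1 × $5,350 = 1,253.07; Lakeview Zone 99.8/350.1 × $5,350 = 1,525.08.
At nearest $50: Valley District $650; South Precinct $1,950; Hillcrest Ward $1,250; Lakeview Zone $1,550. Sum = $5,400.
Difference $5,350 − $5,400 = −$50 applied to largest lane-miles (South Precinct): South Precinct becomes $1,900.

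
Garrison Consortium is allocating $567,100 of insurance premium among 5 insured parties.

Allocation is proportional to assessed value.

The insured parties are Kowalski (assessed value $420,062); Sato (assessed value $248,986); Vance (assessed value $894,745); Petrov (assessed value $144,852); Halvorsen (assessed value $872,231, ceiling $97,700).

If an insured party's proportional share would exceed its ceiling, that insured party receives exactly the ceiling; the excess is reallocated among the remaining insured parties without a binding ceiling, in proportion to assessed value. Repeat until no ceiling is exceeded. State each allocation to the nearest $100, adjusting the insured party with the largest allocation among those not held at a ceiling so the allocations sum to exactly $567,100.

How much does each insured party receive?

Kowalski: $115,400 · Sato: $68,400 · Vance: $245,800 · Petrov: $39,800 · Halvorsen: $97,700

Assessed value total: 2,580,876.
Unconstrained shares: Kowalski 92,300.89; Sato 54,710.09; Vance 196,603.75; Petrov 31,828.56; Halvorsen 191,656.71.
Capped: Halvorsen ($97,700); residual $469,400 reallocated over remaining assessed value 1,708,645.
Redistributed shares: Kowalski 115,399.69 → $115,400; Sato 68,401.59 → $68,400; Vance 245,804.89 → $245,800; Petrov 39,793.83 → $39,800.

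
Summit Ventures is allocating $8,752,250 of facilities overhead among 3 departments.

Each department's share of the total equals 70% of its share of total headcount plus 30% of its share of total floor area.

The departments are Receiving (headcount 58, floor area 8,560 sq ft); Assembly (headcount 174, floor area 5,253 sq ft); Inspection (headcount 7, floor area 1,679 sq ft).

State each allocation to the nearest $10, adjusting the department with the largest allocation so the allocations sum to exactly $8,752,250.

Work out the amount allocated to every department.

Totals — headcount 239, floor area 15,492.
Composite weights (70% headcount + 30% floor area): Receiving 0.3356; Assembly 0.6113; Inspection 0.0530.
Unrounded shares: Receiving 2,937,582.88; Assembly 5,350,660.92; Inspection 464,006.20.
Rounded to nearest $10: Receiving $2,937,580; Assembly $5,350,660; Inspection $464,010. Sum = $8,752,250.
No rounding difference to absorb.

Receiving: $2,937,580 · Assembly: $5,350,660 · Inspection: $464,010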